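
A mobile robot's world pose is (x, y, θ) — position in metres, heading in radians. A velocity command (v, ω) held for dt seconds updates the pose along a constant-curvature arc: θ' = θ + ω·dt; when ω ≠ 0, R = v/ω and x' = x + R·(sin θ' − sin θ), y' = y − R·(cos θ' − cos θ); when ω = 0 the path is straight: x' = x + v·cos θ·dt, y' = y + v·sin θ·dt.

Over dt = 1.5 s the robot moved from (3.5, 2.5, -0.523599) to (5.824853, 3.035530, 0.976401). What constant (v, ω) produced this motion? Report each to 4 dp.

Δθ = 0.976401 − -0.523599 = 1.500000
ω = Δθ/dt = 1.500000/1.5 = 1.0000
R = Δx/(sin θ' − sin θ) = 1.7500
v = R·ω = 1.7500·1.0000 = 1.7500

v = 1.7500, ω = 1.0000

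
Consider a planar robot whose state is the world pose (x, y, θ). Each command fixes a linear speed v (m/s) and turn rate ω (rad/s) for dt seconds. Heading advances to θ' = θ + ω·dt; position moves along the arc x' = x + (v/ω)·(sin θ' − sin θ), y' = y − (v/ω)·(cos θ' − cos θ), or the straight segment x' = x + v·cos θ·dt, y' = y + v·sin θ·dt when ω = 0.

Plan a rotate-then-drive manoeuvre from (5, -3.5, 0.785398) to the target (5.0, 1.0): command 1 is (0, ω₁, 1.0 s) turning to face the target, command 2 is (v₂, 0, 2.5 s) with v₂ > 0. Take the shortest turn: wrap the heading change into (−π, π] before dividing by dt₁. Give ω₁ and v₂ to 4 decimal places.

ω₁ = 0.7854, v₂ = 1.8000

heading to target = atan2(1−-3.5, 5−5) = 1.5708
Δθ = wrap(1.5708 − 0.7854) = 0.7854; ω₁ = Δθ/dt₁ = 0.7854
distance = √((5−5)² + (1−-3.5)²) = 4.5000; v₂ = distance/dt₂ = 1.8000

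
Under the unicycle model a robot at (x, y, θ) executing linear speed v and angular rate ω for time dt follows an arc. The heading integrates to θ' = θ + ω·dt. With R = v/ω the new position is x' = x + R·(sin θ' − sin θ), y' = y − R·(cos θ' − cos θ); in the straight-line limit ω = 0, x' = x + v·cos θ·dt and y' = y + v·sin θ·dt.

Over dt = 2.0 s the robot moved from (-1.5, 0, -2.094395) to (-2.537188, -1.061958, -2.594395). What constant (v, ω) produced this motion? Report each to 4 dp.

v = 0.7500, ω = -0.2500

Δθ = -2.594395 − -2.094395 = -0.500000
ω = Δθ/dt = -0.500000/2.0 = -0.2500
R = −Δy/(cos θ' − cos θ) = -3.0000
v = R·ω = -3.0000·-0.2500 = 0.7500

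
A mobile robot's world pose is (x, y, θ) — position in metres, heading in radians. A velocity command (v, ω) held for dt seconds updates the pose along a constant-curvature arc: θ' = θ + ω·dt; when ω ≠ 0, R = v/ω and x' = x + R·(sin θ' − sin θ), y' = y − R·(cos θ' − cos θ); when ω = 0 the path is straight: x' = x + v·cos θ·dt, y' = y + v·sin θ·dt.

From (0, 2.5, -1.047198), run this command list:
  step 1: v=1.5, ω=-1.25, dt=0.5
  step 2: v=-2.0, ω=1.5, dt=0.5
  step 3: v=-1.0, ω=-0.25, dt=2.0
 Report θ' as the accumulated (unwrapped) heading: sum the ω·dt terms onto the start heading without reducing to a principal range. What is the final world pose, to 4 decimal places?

step 1: θ'=-1.6722 (R=-1.2000) → pose (0.1546, 1.7785, -1.6722)
step 2: θ'=-0.9222 (R=-1.3333) → pose (-0.1093, 2.7189, -0.9222)
step 3: θ'=-1.4222 (R=4.0000) → pose (-0.8775, 4.5430, -1.4222)

(-0.8775, 4.5430, -1.4222)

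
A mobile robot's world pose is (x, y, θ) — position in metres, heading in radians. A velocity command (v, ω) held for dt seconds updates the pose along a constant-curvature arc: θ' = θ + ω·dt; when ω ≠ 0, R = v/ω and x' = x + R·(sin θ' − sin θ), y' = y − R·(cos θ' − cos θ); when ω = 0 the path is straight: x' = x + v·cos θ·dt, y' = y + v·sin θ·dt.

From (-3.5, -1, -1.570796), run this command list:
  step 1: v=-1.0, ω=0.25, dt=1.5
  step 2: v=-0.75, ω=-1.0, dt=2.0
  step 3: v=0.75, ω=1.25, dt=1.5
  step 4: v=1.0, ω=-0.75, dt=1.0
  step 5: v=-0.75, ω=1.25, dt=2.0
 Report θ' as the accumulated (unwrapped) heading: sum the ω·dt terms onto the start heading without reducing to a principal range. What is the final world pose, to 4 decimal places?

(-4.5513, 0.6053, 0.4292)

step 1: θ'=-1.1958 (R=-4.0000) → pose (-3.7780, 0.4651, -1.1958)
step 2: θ'=-3.1958 (R=0.7500) → pose (-3.0395, 1.4887, -3.1958)
step 3: θ'=-1.3208 (R=0.6000) → pose (-3.6533, 0.7411, -1.3208)
step 4: θ'=-2.0708 (R=-1.3333) → pose (-3.7751, -0.2280, -2.0708)
step 5: θ'=0.4292 (R=-0.6000) → pose (-4.5513, 0.6053, 0.4292)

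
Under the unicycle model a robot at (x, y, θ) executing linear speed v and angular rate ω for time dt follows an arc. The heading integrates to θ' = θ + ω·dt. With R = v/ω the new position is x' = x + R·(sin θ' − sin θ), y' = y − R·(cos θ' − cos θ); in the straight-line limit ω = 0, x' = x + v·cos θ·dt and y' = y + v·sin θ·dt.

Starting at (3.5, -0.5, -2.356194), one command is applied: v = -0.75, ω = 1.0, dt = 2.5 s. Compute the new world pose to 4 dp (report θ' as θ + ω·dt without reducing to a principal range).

θ' = -2.3562 + 1.0·2.5 = 0.1438
R = v/ω = -0.75/1.0 = -0.7500
x' = 3.5 + -0.7500·(sin 0.1438 − sin -2.3562) = 2.8622
y' = -0.5 − -0.7500·(cos 0.1438 − cos -2.3562) = 0.7726

(2.8622, 0.7726, 0.1438)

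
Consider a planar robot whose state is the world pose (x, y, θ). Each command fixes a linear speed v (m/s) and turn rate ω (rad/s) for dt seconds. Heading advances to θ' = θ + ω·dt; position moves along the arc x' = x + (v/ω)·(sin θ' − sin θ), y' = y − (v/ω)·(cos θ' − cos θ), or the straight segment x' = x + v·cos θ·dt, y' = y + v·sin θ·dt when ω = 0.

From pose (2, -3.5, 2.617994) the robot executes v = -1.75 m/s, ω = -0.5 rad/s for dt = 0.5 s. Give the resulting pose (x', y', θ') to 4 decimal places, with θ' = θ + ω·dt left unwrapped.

(2.6955, -4.0272, 2.3680)

θ' = 2.6180 + -0.5·0.5 = 2.3680
R = v/ω = -1.75/-0.5 = 3.5000
x' = 2 + 3.5000·(sin 2.3680 − sin 2.6180) = 2.6955
y' = -3.5 − 3.5000·(cos 2.3680 − cos 2.6180) = -4.0272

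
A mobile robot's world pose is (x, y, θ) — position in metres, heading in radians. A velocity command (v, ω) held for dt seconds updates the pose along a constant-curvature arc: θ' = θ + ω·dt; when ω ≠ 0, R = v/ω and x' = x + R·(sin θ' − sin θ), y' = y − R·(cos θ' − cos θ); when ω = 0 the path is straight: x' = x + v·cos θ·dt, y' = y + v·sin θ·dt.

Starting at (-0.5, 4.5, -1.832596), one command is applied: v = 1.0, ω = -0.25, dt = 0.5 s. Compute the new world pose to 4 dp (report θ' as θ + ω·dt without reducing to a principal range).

θ' = -1.8326 + -0.25·0.5 = -1.9576
R = v/ω = 1.0/-0.25 = -4.0000
x' = -0.5 + -4.0000·(sin -1.9576 − sin -1.8326) = -0.6592
y' = 4.5 − -4.0000·(cos -1.9576 − cos -1.8326) = 4.0264

(-0.6592, 4.0264, -1.9576)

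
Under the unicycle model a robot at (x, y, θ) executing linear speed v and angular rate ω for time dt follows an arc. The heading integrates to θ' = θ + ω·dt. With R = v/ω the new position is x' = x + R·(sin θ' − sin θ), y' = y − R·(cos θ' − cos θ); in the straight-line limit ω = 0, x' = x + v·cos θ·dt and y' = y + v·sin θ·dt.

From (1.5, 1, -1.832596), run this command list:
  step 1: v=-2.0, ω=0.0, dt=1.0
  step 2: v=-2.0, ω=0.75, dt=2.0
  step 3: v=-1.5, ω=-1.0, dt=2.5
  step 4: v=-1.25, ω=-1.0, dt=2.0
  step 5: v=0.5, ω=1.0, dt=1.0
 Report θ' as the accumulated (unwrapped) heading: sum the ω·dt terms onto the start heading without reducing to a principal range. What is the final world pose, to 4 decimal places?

step 1: θ'=-1.8326 (straight) → pose (2.0176, 2.9319, -1.8326)
step 2: θ'=-0.3326 (R=-2.6667) → pose (0.3125, 6.1426, -0.3326)
step 3: θ'=-2.8326 (R=1.5000) → pose (0.3461, 8.9893, -2.8326)
step 4: θ'=-4.8326 (R=1.2500) → pose (1.9672, 7.6486, -4.8326)
step 5: θ'=-3.8326 (R=0.5000) → pose (1.7895, 8.0939, -3.8326)

(1.7895, 8.0939, -3.8326)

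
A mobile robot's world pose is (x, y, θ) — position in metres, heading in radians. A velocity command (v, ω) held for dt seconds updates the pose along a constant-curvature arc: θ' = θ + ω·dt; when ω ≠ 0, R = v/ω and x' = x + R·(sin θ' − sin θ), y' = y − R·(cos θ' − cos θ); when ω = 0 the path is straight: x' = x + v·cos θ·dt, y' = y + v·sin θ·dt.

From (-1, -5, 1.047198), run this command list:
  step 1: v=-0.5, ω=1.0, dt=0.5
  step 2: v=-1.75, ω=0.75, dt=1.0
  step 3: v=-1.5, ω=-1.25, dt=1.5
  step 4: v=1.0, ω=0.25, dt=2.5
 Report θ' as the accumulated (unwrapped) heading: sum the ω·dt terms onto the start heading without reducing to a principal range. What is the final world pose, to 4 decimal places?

step 1: θ'=1.5472 (R=-0.5000) → pose (-1.0668, -5.2382, 1.5472)
step 2: θ'=2.2972 (R=-2.3333) → pose (-0.4785, -6.8430, 2.2972)
step 3: θ'=0.4222 (R=1.2000) → pose (-0.8839, -8.7347, 0.4222)
step 4: θ'=1.0472 (R=4.0000) → pose (0.9412, -7.0859, 1.0472)

(0.9412, -7.0859, 1.0472)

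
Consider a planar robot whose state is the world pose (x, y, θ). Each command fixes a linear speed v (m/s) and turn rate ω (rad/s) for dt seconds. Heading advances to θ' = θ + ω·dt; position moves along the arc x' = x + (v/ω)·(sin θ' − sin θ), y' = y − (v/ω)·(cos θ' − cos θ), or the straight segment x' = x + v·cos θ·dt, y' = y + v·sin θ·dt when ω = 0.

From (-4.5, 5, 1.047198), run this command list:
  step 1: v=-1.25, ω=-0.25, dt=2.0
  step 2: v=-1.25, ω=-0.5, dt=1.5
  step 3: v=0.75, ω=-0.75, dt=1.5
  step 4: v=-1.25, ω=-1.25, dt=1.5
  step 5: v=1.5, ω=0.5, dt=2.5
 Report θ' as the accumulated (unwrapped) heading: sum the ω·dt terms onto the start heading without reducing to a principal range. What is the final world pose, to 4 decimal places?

step 1: θ'=0.5472 (R=5.0000) → pose (-6.2286, 3.2301, 0.5472)
step 2: θ'=-0.2028 (R=2.5000) → pose (-8.0329, 2.9163, -0.2028)
step 3: θ'=-1.3278 (R=-1.0000) → pose (-7.2637, 2.1774, -1.3278)
step 4: θ'=-3.2028 (R=1.0000) → pose (-6.2319, 3.4161, -3.2028)
step 5: θ'=-1.9528 (R=3.0000) → pose (-9.1992, 1.5401, -1.9528)

(-9.1992, 1.5401, -1.9528)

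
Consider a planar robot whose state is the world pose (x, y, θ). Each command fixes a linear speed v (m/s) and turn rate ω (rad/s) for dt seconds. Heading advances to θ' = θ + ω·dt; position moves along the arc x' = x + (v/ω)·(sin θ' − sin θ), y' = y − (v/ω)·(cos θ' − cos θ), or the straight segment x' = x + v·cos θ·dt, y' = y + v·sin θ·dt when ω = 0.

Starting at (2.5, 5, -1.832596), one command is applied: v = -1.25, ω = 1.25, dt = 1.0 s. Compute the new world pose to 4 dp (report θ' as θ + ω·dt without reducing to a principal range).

θ' = -1.8326 + 1.25·1.0 = -0.5826
R = v/ω = -1.25/1.25 = -1.0000
x' = 2.5 + -1.0000·(sin -0.5826 − sin -1.8326) = 2.0843
y' = 5 − -1.0000·(cos -0.5826 − cos -1.8326) = 6.0939

(2.0843, 6.0939, -0.5826)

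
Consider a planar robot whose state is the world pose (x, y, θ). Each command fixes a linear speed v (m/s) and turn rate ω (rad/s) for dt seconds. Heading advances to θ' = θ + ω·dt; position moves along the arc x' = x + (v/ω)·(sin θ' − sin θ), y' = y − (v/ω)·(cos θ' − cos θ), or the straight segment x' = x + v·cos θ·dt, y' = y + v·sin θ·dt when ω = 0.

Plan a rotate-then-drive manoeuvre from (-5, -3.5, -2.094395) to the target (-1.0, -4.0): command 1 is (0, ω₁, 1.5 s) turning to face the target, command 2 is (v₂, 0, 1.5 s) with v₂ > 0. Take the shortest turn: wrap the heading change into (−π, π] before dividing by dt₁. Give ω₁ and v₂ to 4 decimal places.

ω₁ = 1.3134, v₂ = 2.6874

heading to target = atan2(-4−-3.5, -1−-5) = -0.1244
Δθ = wrap(-0.1244 − -2.0944) = 1.9700; ω₁ = Δθ/dt₁ = 1.3134
distance = √((-1−-5)² + (-4−-3.5)²) = 4.0311; v₂ = distance/dt₂ = 2.6874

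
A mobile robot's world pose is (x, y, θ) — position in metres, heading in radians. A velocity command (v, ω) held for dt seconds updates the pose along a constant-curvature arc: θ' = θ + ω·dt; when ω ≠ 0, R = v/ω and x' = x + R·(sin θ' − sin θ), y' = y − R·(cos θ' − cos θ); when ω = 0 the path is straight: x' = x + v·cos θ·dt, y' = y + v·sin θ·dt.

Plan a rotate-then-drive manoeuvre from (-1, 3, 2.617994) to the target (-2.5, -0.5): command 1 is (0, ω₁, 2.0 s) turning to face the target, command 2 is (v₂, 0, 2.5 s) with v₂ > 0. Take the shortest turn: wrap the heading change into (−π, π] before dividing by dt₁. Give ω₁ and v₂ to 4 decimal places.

heading to target = atan2(-0.5−3, -2.5−-1) = -1.9757
Δθ = wrap(-1.9757 − 2.6180) = 1.6895; ω₁ = Δθ/dt₁ = 0.8448
distance = √((-2.5−-1)² + (-0.5−3)²) = 3.8079; v₂ = distance/dt₂ = 1.5232

ω₁ = 0.8448, v₂ = 1.5232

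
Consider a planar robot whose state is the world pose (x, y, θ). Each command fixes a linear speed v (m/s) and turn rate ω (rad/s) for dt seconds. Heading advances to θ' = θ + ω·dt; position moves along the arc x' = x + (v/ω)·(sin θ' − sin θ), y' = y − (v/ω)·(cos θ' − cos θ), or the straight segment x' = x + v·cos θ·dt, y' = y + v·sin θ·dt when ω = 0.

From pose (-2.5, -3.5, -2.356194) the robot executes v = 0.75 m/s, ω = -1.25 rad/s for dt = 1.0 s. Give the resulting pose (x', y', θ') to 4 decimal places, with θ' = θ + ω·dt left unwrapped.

(-3.1931, -3.6121, -3.6062)

θ' = -2.3562 + -1.25·1.0 = -3.6062
R = v/ω = 0.75/-1.25 = -0.6000
x' = -2.5 + -0.6000·(sin -3.6062 − sin -2.3562) = -3.1931
y' = -3.5 − -0.6000·(cos -3.6062 − cos -2.3562) = -3.6121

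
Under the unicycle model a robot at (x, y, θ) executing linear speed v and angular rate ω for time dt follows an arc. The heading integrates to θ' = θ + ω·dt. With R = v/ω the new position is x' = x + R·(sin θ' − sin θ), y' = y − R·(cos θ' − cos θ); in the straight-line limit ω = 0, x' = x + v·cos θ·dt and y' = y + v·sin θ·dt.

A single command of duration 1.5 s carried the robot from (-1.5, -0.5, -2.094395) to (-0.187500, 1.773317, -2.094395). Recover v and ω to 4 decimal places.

Δθ = -2.094395 − -2.094395 = 0.000000
ω = Δθ/dt = 0.000000/1.5 = 0.0000
ω = 0 → v = (Δx·cos θ + Δy·sin θ)/dt = -1.7500

v = -1.7500, ω = 0.0000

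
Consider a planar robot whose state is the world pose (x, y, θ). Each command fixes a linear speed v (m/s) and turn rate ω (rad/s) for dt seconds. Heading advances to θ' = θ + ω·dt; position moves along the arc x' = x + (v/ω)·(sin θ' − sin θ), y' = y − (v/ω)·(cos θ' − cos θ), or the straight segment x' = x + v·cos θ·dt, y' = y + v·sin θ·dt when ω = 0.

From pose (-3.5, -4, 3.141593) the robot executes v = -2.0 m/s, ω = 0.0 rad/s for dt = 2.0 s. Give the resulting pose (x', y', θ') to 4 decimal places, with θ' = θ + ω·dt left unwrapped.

θ' = 3.1416 + 0.0·2.0 = 3.1416
ω = 0 → straight: x' = -3.5 + -2.0·cos(3.1416)·2.0 = 0.5000
y' = -4 + -2.0·sin(3.1416)·2.0 = -4.0000

(0.5000, -4.0000, 3.1416)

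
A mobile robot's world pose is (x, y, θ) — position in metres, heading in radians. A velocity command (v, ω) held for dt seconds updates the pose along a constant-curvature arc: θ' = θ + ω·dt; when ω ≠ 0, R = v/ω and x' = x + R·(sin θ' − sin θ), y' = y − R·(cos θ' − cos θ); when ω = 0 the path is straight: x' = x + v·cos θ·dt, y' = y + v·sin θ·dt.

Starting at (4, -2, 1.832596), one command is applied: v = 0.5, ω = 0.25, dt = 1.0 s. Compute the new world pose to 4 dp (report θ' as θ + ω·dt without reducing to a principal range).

(3.8119, -1.5381, 2.0826)

θ' = 1.8326 + 0.25·1.0 = 2.0826
R = v/ω = 0.5/0.25 = 2.0000
x' = 4 + 2.0000·(sin 2.0826 − sin 1.8326) = 3.8119
y' = -2 − 2.0000·(cos 2.0826 − cos 1.8326) = -1.5381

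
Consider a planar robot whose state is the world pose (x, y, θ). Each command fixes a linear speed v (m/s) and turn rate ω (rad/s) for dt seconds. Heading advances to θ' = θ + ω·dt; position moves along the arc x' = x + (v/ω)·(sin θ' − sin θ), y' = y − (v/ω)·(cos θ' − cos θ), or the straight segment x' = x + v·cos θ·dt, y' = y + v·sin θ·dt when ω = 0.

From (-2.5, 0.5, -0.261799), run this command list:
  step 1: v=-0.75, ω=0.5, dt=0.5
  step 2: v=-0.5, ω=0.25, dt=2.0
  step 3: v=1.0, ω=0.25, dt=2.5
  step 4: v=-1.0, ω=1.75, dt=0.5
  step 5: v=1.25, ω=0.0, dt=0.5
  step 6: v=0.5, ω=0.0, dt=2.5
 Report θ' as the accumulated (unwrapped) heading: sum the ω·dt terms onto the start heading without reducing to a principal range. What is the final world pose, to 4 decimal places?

(-2.8897, 3.3130, 1.9882)

step 1: θ'=-0.0118 (R=-1.5000) → pose (-2.8705, 0.5510, -0.0118)
step 2: θ'=0.4882 (R=-2.0000) → pose (-3.8322, 0.3175, 0.4882)
step 3: θ'=1.1132 (R=4.0000) → pose (-2.1199, 2.0830, 1.1132)
step 4: θ'=1.9882 (R=-0.5714) → pose (-2.1296, 1.5989, 1.9882)
step 5: θ'=1.9882 (straight) → pose (-2.3830, 2.1703, 1.9882)
step 6: θ'=1.9882 (straight) → pose (-2.8897, 3.3130, 1.9882)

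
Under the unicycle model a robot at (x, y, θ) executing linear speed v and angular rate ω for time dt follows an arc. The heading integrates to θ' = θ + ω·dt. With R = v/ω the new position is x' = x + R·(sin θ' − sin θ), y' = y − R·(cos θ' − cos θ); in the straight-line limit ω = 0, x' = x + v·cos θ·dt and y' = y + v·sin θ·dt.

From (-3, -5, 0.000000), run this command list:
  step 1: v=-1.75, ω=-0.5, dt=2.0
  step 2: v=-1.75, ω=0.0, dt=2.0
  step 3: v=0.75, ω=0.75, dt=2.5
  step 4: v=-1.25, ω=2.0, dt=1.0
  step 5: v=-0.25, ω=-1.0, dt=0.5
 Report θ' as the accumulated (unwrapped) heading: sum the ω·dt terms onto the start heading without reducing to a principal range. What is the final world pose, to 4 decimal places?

(-5.8046, -1.6112, 2.3750)

step 1: θ'=-1.0000 (R=3.5000) → pose (-5.9451, -3.3911, -1.0000)
step 2: θ'=-1.0000 (straight) → pose (-7.8362, -0.4459, -1.0000)
step 3: θ'=0.8750 (R=1.0000) → pose (-6.2272, -0.5466, 0.8750)
step 4: θ'=2.8750 (R=-0.6250) → pose (-5.9121, -1.5501, 2.8750)
step 5: θ'=2.3750 (R=0.2500) → pose (-5.8046, -1.6112, 2.3750)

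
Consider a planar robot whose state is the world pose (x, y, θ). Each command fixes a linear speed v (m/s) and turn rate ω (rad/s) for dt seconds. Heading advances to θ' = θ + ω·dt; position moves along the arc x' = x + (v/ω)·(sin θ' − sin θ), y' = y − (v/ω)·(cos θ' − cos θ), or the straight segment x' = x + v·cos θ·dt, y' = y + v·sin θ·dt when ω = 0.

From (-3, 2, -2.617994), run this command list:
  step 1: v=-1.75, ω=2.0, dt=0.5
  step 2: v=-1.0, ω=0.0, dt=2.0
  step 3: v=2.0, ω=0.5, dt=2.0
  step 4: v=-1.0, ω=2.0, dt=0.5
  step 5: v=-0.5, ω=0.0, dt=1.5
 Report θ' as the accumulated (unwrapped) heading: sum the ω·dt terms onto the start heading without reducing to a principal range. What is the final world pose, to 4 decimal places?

(-1.9632, 1.0422, 0.3820)

step 1: θ'=-1.6180 (R=-0.8750) → pose (-2.5635, 2.7165, -1.6180)
step 2: θ'=-1.6180 (straight) → pose (-2.4691, 4.7143, -1.6180)
step 3: θ'=-0.6180 (R=4.0000) → pose (-0.7912, 1.2654, -0.6180)
step 4: θ'=0.3820 (R=-0.5000) → pose (-1.2673, 1.3218, 0.3820)
step 5: θ'=0.3820 (straight) → pose (-1.9632, 1.0422, 0.3820)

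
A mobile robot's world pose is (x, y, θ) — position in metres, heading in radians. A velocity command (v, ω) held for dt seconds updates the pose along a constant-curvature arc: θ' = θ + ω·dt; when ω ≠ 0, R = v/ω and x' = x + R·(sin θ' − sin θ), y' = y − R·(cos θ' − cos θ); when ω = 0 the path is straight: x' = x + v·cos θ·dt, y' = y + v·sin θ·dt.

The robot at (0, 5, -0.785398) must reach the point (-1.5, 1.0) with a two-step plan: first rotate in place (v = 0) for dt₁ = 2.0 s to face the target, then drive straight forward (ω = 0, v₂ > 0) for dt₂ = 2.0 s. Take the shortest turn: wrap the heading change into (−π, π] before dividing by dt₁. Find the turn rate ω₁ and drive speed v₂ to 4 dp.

heading to target = atan2(1−5, -1.5−0) = -1.9296
Δθ = wrap(-1.9296 − -0.7854) = -1.1442; ω₁ = Δθ/dt₁ = -0.5721
distance = √((-1.5−0)² + (1−5)²) = 4.2720; v₂ = distance/dt₂ = 2.1360

ω₁ = -0.5721, v₂ = 2.1360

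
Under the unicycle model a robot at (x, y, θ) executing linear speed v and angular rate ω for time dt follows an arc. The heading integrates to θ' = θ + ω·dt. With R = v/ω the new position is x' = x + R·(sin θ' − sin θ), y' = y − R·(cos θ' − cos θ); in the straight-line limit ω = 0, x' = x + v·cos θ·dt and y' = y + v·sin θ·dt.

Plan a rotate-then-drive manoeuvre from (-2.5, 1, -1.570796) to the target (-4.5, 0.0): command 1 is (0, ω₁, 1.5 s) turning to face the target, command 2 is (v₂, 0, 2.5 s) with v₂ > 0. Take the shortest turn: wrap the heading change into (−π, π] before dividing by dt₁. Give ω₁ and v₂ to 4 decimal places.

ω₁ = -0.7381, v₂ = 0.8944

heading to target = atan2(0−1, -4.5−-2.5) = -2.6779
Δθ = wrap(-2.6779 − -1.5708) = -1.1071; ω₁ = Δθ/dt₁ = -0.7381
distance = √((-4.5−-2.5)² + (0−1)²) = 2.2361; v₂ = distance/dt₂ = 0.8944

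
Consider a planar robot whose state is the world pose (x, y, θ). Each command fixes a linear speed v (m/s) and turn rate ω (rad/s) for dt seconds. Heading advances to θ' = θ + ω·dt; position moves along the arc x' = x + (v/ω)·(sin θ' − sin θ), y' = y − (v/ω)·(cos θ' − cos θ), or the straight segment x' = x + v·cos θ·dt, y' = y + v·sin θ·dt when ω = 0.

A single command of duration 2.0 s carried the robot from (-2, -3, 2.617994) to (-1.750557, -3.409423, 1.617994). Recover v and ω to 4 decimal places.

Δθ = 1.617994 − 2.617994 = -1.000000
ω = Δθ/dt = -1.000000/2.0 = -0.5000
R = −Δy/(cos θ' − cos θ) = 0.5000
v = R·ω = 0.5000·-0.5000 = -0.2500

v = -0.2500, ω = -0.5000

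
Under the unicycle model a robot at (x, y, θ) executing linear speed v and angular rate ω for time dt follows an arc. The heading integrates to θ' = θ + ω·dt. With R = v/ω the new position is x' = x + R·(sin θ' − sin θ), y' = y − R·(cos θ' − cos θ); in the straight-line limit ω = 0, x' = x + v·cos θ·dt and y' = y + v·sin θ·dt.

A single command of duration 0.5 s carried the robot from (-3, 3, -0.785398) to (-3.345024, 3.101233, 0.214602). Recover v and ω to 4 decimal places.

v = -0.7500, ω = 2.0000

Δθ = 0.214602 − -0.785398 = 1.000000
ω = Δθ/dt = 1.000000/0.5 = 2.0000
R = Δx/(sin θ' − sin θ) = -0.3750
v = R·ω = -0.3750·2.0000 = -0.7500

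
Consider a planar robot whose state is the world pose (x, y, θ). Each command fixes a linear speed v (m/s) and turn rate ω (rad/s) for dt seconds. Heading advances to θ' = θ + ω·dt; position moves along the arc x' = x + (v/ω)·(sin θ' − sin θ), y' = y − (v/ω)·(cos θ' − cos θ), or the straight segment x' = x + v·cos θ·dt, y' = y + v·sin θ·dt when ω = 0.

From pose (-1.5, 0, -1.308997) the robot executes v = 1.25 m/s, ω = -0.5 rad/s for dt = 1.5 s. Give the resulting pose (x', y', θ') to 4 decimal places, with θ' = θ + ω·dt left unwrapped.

(-1.7069, -1.8196, -2.0590)

θ' = -1.3090 + -0.5·1.5 = -2.0590
R = v/ω = 1.25/-0.5 = -2.5000
x' = -1.5 + -2.5000·(sin -2.0590 − sin -1.3090) = -1.7069
y' = 0 − -2.5000·(cos -2.0590 − cos -1.3090) = -1.8196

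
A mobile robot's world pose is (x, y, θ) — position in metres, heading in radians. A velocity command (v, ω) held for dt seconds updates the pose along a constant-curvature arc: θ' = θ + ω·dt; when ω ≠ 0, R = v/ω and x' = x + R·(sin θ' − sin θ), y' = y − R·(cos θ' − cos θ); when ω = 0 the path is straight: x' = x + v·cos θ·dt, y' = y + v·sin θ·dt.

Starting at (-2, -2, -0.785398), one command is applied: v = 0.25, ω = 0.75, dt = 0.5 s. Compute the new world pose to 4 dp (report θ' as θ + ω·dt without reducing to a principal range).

θ' = -0.7854 + 0.75·0.5 = -0.4104
R = v/ω = 0.25/0.75 = 0.3333
x' = -2 + 0.3333·(sin -0.4104 − sin -0.7854) = -1.8973
y' = -2 − 0.3333·(cos -0.4104 − cos -0.7854) = -2.0700

(-1.8973, -2.0700, -0.4104)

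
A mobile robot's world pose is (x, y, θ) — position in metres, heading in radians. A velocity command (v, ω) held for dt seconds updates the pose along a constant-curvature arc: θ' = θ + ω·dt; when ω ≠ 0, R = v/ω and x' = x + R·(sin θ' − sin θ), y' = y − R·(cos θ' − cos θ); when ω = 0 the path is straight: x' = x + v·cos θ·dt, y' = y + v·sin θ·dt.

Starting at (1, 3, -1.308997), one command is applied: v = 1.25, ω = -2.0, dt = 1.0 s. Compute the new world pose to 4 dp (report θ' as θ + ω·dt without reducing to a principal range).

(0.2922, 2.2220, -3.3090)

θ' = -1.3090 + -2.0·1.0 = -3.3090
R = v/ω = 1.25/-2.0 = -0.6250
x' = 1 + -0.6250·(sin -3.3090 − sin -1.3090) = 0.2922
y' = 3 − -0.6250·(cos -3.3090 − cos -1.3090) = 2.2220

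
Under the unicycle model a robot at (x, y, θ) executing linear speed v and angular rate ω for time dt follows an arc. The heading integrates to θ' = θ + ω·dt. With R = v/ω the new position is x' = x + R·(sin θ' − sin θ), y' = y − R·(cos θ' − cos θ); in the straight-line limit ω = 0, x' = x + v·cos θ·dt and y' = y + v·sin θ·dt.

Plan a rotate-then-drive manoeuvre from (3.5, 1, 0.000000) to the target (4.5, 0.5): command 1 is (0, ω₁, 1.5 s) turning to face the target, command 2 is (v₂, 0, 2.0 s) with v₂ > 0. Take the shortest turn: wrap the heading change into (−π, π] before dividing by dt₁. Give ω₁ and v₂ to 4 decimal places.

ω₁ = -0.3091, v₂ = 0.5590

heading to target = atan2(0.5−1, 4.5−3.5) = -0.4636
Δθ = wrap(-0.4636 − 0.0000) = -0.4636; ω₁ = Δθ/dt₁ = -0.3091
distance = √((4.5−3.5)² + (0.5−1)²) = 1.1180; v₂ = distance/dt₂ = 0.5590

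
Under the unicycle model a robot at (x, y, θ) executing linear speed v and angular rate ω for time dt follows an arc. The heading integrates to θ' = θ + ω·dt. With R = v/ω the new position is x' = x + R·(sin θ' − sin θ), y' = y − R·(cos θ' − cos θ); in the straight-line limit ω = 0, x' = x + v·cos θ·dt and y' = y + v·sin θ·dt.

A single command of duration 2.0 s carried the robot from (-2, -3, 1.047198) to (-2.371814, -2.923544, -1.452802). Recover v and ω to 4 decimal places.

v = -0.2500, ω = -1.2500

Δθ = -1.452802 − 1.047198 = -2.500000
ω = Δθ/dt = -2.500000/2.0 = -1.2500
R = Δx/(sin θ' − sin θ) = 0.2000
v = R·ω = 0.2000·-1.2500 = -0.2500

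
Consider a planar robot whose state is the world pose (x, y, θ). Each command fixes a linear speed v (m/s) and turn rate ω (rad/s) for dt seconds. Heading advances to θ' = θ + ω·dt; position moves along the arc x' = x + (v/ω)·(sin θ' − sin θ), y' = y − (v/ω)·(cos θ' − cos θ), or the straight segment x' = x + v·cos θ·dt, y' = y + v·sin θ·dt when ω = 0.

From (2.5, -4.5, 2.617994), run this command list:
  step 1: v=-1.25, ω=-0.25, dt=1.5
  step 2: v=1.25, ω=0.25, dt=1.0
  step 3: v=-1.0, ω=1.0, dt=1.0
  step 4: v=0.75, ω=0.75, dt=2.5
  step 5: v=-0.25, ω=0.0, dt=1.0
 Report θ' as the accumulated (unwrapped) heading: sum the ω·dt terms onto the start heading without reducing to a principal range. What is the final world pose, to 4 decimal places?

(3.3678, -6.3378, 5.3680)

step 1: θ'=2.2430 (R=5.0000) → pose (3.9123, -5.7166, 2.2430)
step 2: θ'=2.4930 (R=5.0000) → pose (3.0204, -4.8455, 2.4930)
step 3: θ'=3.4930 (R=-1.0000) → pose (3.9686, -4.9874, 3.4930)
step 4: θ'=5.3680 (R=1.0000) → pose (3.5202, -6.5360, 5.3680)
step 5: θ'=5.3680 (straight) → pose (3.3678, -6.3378, 5.3680)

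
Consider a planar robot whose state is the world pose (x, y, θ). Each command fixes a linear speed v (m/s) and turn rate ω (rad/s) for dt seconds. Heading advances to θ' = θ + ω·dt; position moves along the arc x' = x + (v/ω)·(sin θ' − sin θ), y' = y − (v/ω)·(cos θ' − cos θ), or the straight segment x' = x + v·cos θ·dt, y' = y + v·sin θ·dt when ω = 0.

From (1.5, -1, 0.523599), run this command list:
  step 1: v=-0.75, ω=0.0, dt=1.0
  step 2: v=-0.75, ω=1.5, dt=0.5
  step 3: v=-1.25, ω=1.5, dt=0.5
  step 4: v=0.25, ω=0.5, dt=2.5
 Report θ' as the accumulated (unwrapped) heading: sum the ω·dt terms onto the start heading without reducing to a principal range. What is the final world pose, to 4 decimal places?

(0.1544, -1.9933, 3.2736)

step 1: θ'=0.5236 (straight) → pose (0.8505, -1.3750, 0.5236)
step 2: θ'=1.2736 (R=-0.5000) → pose (0.6224, -1.6616, 1.2736)
step 3: θ'=2.0236 (R=-0.8333) → pose (0.6698, -2.2702, 2.0236)
step 4: θ'=3.2736 (R=0.5000) → pose (0.1544, -1.9933, 3.2736)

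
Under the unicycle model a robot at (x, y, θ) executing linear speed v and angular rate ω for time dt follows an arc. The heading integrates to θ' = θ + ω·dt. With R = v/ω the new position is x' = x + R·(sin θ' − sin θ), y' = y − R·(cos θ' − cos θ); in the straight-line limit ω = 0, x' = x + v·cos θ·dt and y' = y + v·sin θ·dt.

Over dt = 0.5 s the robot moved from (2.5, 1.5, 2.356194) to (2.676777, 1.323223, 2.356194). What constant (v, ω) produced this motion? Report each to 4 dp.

Δθ = 2.356194 − 2.356194 = 0.000000
ω = Δθ/dt = 0.000000/0.5 = 0.0000
ω = 0 → v = (Δx·cos θ + Δy·sin θ)/dt = -0.5000

v = -0.5000, ω = 0.0000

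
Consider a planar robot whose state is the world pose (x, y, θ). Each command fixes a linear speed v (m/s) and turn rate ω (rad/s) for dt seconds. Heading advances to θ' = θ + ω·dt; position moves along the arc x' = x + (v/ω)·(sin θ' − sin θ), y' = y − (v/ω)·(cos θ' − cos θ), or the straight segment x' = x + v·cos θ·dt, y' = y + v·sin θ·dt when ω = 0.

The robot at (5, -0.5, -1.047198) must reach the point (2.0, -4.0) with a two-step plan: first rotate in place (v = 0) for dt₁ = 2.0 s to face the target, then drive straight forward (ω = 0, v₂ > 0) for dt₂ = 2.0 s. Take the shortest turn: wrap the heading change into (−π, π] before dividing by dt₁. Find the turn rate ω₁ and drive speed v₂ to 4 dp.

ω₁ = -0.6161, v₂ = 2.3049

heading to target = atan2(-4−-0.5, 2−5) = -2.2794
Δθ = wrap(-2.2794 − -1.0472) = -1.2322; ω₁ = Δθ/dt₁ = -0.6161
distance = √((2−5)² + (-4−-0.5)²) = 4.6098; v₂ = distance/dt₂ = 2.3049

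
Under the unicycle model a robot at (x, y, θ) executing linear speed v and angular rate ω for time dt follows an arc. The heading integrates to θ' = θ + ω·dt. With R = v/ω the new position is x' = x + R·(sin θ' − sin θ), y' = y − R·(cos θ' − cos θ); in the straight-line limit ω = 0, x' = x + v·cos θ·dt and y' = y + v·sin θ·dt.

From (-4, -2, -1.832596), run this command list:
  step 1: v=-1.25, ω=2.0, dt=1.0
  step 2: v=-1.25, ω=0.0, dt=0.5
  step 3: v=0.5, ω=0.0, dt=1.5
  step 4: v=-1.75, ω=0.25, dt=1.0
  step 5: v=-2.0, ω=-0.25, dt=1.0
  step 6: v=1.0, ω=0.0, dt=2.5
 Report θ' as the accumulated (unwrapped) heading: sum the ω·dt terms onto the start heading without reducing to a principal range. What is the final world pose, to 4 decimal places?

step 1: θ'=0.1674 (R=-0.6250) → pose (-4.7078, -1.2220, 0.1674)
step 2: θ'=0.1674 (straight) → pose (-5.3241, -1.3261, 0.1674)
step 3: θ'=0.1674 (straight) → pose (-4.5846, -1.2011, 0.1674)
step 4: θ'=0.4174 (R=-7.0000) → pose (-6.2559, -1.7043, 0.4174)
step 5: θ'=0.1674 (R=8.0000) → pose (-8.1661, -2.2793, 0.1674)
step 6: θ'=0.1674 (straight) → pose (-5.7010, -1.8627, 0.1674)

(-5.7010, -1.8627, 0.1674)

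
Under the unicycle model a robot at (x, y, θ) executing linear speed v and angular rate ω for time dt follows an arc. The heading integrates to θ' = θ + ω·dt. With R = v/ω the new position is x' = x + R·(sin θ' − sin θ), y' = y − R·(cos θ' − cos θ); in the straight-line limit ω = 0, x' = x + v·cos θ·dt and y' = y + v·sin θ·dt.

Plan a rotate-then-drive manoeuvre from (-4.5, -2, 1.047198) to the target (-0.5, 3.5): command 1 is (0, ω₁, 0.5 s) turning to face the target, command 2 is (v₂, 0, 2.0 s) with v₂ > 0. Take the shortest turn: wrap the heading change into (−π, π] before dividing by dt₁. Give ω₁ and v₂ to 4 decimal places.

ω₁ = -0.2104, v₂ = 3.4004

heading to target = atan2(3.5−-2, -0.5−-4.5) = 0.9420
Δθ = wrap(0.9420 − 1.0472) = -0.1052; ω₁ = Δθ/dt₁ = -0.2104
distance = √((-0.5−-4.5)² + (3.5−-2)²) = 6.8007; v₂ = distance/dt₂ = 3.4004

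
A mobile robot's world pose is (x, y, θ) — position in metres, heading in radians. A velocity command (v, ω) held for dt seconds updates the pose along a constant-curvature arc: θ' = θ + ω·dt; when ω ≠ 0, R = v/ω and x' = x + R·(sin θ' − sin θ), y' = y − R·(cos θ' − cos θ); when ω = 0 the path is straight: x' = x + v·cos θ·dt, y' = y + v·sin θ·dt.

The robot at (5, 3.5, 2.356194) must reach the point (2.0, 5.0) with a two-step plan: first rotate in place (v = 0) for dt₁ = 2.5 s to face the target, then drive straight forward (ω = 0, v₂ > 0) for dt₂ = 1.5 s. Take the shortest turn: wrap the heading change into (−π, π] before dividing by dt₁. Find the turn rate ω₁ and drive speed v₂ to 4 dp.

heading to target = atan2(5−3.5, 2−5) = 2.6779
Δθ = wrap(2.6779 − 2.3562) = 0.3218; ω₁ = Δθ/dt₁ = 0.1287
distance = √((2−5)² + (5−3.5)²) = 3.3541; v₂ = distance/dt₂ = 2.2361

ω₁ = 0.1287, v₂ = 2.2361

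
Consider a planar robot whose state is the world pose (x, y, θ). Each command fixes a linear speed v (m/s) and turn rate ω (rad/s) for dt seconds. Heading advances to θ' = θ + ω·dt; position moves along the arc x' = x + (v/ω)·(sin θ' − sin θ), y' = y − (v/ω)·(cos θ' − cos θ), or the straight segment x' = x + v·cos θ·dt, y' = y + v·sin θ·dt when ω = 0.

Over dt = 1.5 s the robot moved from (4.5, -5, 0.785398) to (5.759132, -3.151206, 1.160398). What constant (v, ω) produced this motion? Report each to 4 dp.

v = 1.5000, ω = 0.2500

Δθ = 1.160398 − 0.785398 = 0.375000
ω = Δθ/dt = 0.375000/1.5 = 0.2500
R = −Δy/(cos θ' − cos θ) = 6.0000
v = R·ω = 6.0000·0.2500 = 1.5000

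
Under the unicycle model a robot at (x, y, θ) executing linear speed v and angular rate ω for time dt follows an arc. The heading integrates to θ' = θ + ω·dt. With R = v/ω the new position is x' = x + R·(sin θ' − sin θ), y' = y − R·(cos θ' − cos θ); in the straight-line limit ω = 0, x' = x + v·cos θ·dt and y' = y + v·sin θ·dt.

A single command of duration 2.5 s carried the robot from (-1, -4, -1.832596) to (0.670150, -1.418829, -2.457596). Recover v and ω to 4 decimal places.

v = -1.2500, ω = -0.2500

Δθ = -2.457596 − -1.832596 = -0.625000
ω = Δθ/dt = -0.625000/2.5 = -0.2500
R = −Δy/(cos θ' − cos θ) = 5.0000
v = R·ω = 5.0000·-0.2500 = -1.2500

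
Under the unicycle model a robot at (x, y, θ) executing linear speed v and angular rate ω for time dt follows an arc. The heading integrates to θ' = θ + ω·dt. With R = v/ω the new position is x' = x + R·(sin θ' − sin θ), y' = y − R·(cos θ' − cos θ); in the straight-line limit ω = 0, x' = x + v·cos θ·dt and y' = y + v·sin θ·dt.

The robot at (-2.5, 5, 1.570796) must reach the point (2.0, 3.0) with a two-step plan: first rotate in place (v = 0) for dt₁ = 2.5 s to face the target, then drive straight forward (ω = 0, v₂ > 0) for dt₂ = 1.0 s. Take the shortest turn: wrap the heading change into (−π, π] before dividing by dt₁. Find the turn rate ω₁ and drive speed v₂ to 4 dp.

heading to target = atan2(3−5, 2−-2.5) = -0.4182
Δθ = wrap(-0.4182 − 1.5708) = -1.9890; ω₁ = Δθ/dt₁ = -0.7956
distance = √((2−-2.5)² + (3−5)²) = 4.9244; v₂ = distance/dt₂ = 4.9244

ω₁ = -0.7956, v₂ = 4.9244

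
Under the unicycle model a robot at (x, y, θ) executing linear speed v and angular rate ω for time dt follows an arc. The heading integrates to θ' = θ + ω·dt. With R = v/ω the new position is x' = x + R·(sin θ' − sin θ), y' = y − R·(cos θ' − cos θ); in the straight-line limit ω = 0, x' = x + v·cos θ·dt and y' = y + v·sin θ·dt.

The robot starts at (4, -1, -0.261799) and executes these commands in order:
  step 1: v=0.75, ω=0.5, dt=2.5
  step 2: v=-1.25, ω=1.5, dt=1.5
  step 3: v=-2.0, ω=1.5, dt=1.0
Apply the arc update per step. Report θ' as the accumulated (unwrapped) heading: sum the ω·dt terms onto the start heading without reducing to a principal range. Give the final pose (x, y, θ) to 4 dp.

step 1: θ'=0.9882 (R=1.5000) → pose (5.6408, -0.3764, 0.9882)
step 2: θ'=3.2382 (R=-0.8333) → pose (6.4170, -1.6643, 3.2382)
step 3: θ'=4.7382 (R=-1.3333) → pose (7.6213, -0.3028, 4.7382)

(7.6213, -0.3028, 4.7382)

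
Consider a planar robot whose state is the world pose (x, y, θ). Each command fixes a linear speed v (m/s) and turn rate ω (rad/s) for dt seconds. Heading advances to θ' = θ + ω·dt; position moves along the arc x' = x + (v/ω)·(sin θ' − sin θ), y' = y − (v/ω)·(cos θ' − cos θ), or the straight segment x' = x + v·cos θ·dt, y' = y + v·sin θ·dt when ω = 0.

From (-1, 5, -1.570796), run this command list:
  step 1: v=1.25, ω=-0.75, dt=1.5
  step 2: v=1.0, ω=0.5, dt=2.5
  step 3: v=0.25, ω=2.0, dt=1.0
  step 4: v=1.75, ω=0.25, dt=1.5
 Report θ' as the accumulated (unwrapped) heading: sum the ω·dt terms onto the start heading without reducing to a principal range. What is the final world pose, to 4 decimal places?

(-0.9561, 3.1146, 0.9292)

step 1: θ'=-2.6958 (R=-1.6667) → pose (-1.9480, 3.4962, -2.6958)
step 2: θ'=-1.4458 (R=2.0000) → pose (-3.0701, 1.4423, -1.4458)
step 3: θ'=0.5542 (R=0.1250) → pose (-2.8803, 1.3516, 0.5542)
step 4: θ'=0.9292 (R=7.0000) → pose (-0.9561, 3.1146, 0.9292)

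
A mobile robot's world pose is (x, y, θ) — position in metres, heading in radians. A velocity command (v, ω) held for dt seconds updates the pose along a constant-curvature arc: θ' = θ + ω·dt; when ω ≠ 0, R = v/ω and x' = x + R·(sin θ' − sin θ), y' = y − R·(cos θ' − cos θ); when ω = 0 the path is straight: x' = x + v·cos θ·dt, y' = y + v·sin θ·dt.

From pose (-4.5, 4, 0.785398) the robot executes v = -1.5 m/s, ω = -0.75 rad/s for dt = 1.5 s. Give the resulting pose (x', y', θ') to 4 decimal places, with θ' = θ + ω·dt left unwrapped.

(-6.5804, 3.5284, -0.3396)

θ' = 0.7854 + -0.75·1.5 = -0.3396
R = v/ω = -1.5/-0.75 = 2.0000
x' = -4.5 + 2.0000·(sin -0.3396 − sin 0.7854) = -6.5804
y' = 4 − 2.0000·(cos -0.3396 − cos 0.7854) = 3.5284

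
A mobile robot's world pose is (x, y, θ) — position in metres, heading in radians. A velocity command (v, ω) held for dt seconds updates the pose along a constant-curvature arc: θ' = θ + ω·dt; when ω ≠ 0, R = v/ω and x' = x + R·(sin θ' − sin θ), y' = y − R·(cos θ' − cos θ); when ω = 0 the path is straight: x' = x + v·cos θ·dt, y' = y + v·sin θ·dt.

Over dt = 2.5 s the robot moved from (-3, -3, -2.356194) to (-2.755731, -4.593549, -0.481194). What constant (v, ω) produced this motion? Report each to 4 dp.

Δθ = -0.481194 − -2.356194 = 1.875000
ω = Δθ/dt = 1.875000/2.5 = 0.7500
R = −Δy/(cos θ' − cos θ) = 1.0000
v = R·ω = 1.0000·0.7500 = 0.7500

v = 0.7500, ω = 0.7500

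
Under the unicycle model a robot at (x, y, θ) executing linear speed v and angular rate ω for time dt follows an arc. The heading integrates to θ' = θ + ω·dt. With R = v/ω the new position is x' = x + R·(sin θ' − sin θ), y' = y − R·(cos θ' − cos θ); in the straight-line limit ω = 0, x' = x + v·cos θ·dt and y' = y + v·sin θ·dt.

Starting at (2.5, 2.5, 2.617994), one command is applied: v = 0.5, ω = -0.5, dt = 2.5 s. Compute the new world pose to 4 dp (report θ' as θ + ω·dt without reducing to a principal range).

(2.0205, 3.5674, 1.3680)

θ' = 2.6180 + -0.5·2.5 = 1.3680
R = v/ω = 0.5/-0.5 = -1.0000
x' = 2.5 + -1.0000·(sin 1.3680 − sin 2.6180) = 2.0205
y' = 2.5 − -1.0000·(cos 1.3680 − cos 2.6180) = 3.5674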